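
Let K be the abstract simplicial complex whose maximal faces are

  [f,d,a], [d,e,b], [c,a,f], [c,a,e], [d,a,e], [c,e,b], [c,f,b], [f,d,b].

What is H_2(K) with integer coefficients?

We work with the vertex ordering a < b < c < d < e < f. The simplices of K, each written with vertices in increasing order, are:

  0-simplices (6): a, b, c, d, e, f
  1-simplices (12): ac, ad, ae, af, bc, bd, be, bf, ce, cf, de, df
  2-simplices (8): ace, acf, ade, adf, bce, bcf, bde, bdf

Hence C_0 ≅ Z^6, C_1 ≅ Z^12, C_2 ≅ Z^8.

Boundary ∂_1: C_1 → C_0 is given by ∂[p,q] = [q] − [p].
As a 6×12 matrix over Z this has rank 5, with invariant factors (1,1,1,1,1).

Boundary ∂_2: C_2 → C_1 acts by ∂[p,q,r] = [q,r] − [p,r] + [p,q]. For instance
  ∂bdf = df − bf + bd,
  ∂bce = ce − be + bc.
The resulting 12×8 matrix has rank 7, and its Smith normal form has invariant factors (1,1,1,1,1,1,1).

From H_k ≅ ker(∂_k) / im(∂_{k+1}) we obtain:

  H_2: rank ker ∂_2 − rank ∂_3 = (8 − 7) − 0 = 1, and there is no ∂_3, so H_2 ≅ Z.

(K is a triangulation of the 2-sphere S^2.)

H_2 = Z.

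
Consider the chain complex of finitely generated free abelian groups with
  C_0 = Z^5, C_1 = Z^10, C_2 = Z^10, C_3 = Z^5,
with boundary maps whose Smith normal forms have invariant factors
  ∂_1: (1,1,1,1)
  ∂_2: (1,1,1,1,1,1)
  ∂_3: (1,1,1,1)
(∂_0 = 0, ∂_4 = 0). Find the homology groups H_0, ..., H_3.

H_0 = Z,  H_1 = 0,  H_2 = 0,  H_3 = Z.

H_0: b_0 = 5 − 0 − 4 = 1; torsion from ∂_1 factors > 1: none. So H_0 = Z.
H_1: b_1 = 10 − 4 − 6 = 0; torsion from ∂_2 factors > 1: none. So H_1 = 0.
H_2: b_2 = 10 − 6 − 4 = 0; torsion from ∂_3 factors > 1: none. So H_2 = 0.
H_3: b_3 = 5 − 4 − 0 = 1; torsion from ∂_4 factors > 1: none. So H_3 = Z.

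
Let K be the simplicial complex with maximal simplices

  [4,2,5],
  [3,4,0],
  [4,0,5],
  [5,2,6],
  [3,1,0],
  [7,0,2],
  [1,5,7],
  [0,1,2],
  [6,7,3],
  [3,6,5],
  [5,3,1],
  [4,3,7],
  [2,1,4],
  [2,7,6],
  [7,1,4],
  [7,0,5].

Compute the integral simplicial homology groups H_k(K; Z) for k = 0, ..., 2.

We work with the vertex ordering 0 < 1 < 2 < 3 < 4 < 5 < 6 < 7. The simplices of K, each written with vertices in increasing order, are:

  0-simplices (8): [0], [1], [2], [3], [4], [5], [6], [7]
  1-simplices (24): (24 of them)
  2-simplices (16): [0,1,2], [0,1,3], [0,2,7], [0,3,4], [0,4,5], [0,5,7], [1,2,4], [1,3,5], [1,4,7], [1,5,7], [2,4,5], [2,5,6], [2,6,7], [3,4,7], [3,5,6], [3,6,7]

so the chain groups are C_0 ≅ Z^8, C_1 ≅ Z^24, C_2 ≅ Z^16.

Boundary ∂_1: C_1 → C_0 is given by ∂[p,q] = [q] − [p].
The 8×24 boundary matrix has rank 7 and Smith normal form diag(1,1,1,1,1,1,1).

The boundary map ∂_2: C_2 → C_1 sends each 2-simplex [p,q,r] to [q,r] − [p,r] + [p,q]. For instance
  ∂[0,5,7] = [5,7] − [0,7] + [0,5],
  ∂[2,5,6] = [5,6] − [2,6] + [2,5].
The 24×16 boundary matrix has rank 15 and Smith normal form diag(1,1,1,1,1,1,1,1,1,1,1,1,1,1,1).

Reading off H_k = ker ∂_k / im ∂_{k+1}:

  H_0: rank C_0 − rank ∂_1 = 8 − 7 = 1, and the invariant factors of ∂_1 are all 1, so H_0 = Z.
  H_1: rank ker ∂_1 − rank ∂_2 = (24 − 7) − 15 = 2, and the invariant factors of ∂_2 are all 1, so H_1 = Z^2.
  H_2: rank ker ∂_2 − rank ∂_3 = (16 − 15) − 0 = 1, and there is no ∂_3, so H_2 = Z.

As a check, the Euler characteristic is 8 − 24 + 16 = 0, which agrees with 1 − 2 + 1 = 0.
(K is a triangulation of the torus T^2.)

H_0 = Z,  H_1 = Z^2,  H_2 = Z.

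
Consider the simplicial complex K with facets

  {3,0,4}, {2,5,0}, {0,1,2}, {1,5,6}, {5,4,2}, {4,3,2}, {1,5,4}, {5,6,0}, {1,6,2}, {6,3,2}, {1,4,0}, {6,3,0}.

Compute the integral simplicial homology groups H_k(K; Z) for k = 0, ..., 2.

H_0 = Z,  H_1 = Z/2Z,  H_2 = 0.

K has 7 vertices, 18 edges, 12 triangles.
rank ∂_0 = 0, rank ∂_1 = 6 ⇒ b_0 = 7 − 0 − 6 = 1; all invariant factors of ∂_1 are 1 so no torsion. So H_0 ≅ Z.
rank ∂_1 = 6, rank ∂_2 = 12 ⇒ b_1 = 18 − 6 − 12 = 0; ∂_2 has invariant factor(s) [2] giving torsion. So H_1 ≅ Z/2Z.
rank ∂_2 = 12, rank ∂_3 = 0 ⇒ b_2 = 12 − 12 − 0 = 0. So H_2 ≅ 0.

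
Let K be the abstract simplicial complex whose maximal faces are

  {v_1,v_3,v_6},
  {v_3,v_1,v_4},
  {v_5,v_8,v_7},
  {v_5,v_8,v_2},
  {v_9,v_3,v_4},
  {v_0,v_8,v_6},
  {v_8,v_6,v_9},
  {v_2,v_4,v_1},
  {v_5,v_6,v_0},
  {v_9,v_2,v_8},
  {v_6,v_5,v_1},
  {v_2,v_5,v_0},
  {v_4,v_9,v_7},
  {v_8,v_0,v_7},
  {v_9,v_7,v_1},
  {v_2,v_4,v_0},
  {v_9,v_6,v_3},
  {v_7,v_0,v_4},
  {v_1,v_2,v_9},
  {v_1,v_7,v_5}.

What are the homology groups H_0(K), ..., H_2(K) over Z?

H_0 = Z,  H_1 = Z ⊕ Z/2,  H_2 = 0.

We work with the vertex ordering v_0 < v_1 < v_2 < v_3 < v_4 < v_5 < v_6 < v_7 < v_8 < v_9. The simplices of K, each written with vertices in increasing order, are:

  0-simplices (10): [v_0], [v_1], [v_2], [v_3], [v_4], [v_5], [v_6], [v_7], [v_8], [v_9]
  1-simplices (30): (30 of them)
  2-simplices (20): (20 of them)

Hence C_0 ≅ Z^10, C_1 ≅ Z^30, C_2 ≅ Z^20.

The boundary map ∂_1: C_1 → C_0 maps an edge to its endpoints' difference, ∂[p,q] = q − p. For instance
  ∂[v_7,v_8] = [v_8] − [v_7].
This gives a 10×30 integer matrix of rank 9; reducing to Smith normal form yields diagonal entries (1,1,1,1,1,1,1,1,1).

Boundary ∂_2: C_2 → C_1 acts by ∂[p,q,r] = [q,r] − [p,r] + [p,q]. For instance
  ∂[v_1,v_3,v_6] = [v_3,v_6] − [v_1,v_6] + [v_1,v_3],
  ∂[v_0,v_2,v_5] = [v_2,v_5] − [v_0,v_5] + [v_0,v_2].
As a 30×20 matrix over Z this has rank 20, with invariant factors (1,1,1,1,1,1,1,1,1,1,1,1,1,1,1,1,1,1,1,2).

Reading off H_k = ker ∂_k / im ∂_{k+1}:

  H_0: rank C_0 − rank ∂_1 = 10 − 9 = 1, and the invariant factors of ∂_1 are all 1, so H_0 = Z.
  H_1: rank ker ∂_1 − rank ∂_2 = (30 − 9) − 20 = 1, and ∂_2 has invariant factor 2 > 1, so H_1 = Z ⊕ Z/2.
  H_2: rank ker ∂_2 − rank ∂_3 = (20 − 20) − 0 = 0, and there is no ∂_3, so H_2 = 0.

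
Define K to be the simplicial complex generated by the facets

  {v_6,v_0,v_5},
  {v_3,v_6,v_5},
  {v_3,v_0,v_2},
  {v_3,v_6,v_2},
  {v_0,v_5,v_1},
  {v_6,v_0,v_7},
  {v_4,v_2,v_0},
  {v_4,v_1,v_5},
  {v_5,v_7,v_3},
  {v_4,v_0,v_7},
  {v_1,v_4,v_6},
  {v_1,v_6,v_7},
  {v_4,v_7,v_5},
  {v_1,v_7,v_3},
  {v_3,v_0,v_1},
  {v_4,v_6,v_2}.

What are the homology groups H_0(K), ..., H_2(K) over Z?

Order the vertices as v_0 < v_1 < v_2 < v_3 < v_4 < v_5 < v_6 < v_7. Listing each simplex with vertices in this order, K has dimension 2 with simplices:

  0-simplices (8): [v_0], [v_1], [v_2], [v_3], [v_4], [v_5], [v_6], [v_7]
  1-simplices (24): (24 of them)
  2-simplices (16): (16 of them)

giving chain groups C_0 ≅ Z^8, C_1 ≅ Z^24, C_2 ≅ Z^16.

Boundary ∂_1: C_1 → C_0 maps an edge to its endpoints' difference, ∂[p,q] = q − p.
This gives a 8×24 integer matrix of rank 7; reducing to Smith normal form yields diagonal entries (1,1,1,1,1,1,1).

Boundary ∂_2: C_2 → C_1 maps a triangle to the signed sum of its edges. For instance
  ∂[v_0,v_5,v_6] = [v_5,v_6] − [v_0,v_6] + [v_0,v_5],
  ∂[v_1,v_6,v_7] = [v_6,v_7] − [v_1,v_7] + [v_1,v_6].
This gives a 24×16 integer matrix of rank 15; reducing to Smith normal form yields diagonal entries (1,1,1,1,1,1,1,1,1,1,1,1,1,1,1).

From H_k ≅ ker(∂_k) / im(∂_{k+1}) we obtain:

  H_0: rank C_0 − rank ∂_1 = 8 − 7 = 1, and the invariant factors of ∂_1 are all 1, so H_0 ≅ Z.
  H_1: rank ker ∂_1 − rank ∂_2 = (24 − 7) − 15 = 2, and the invariant factors of ∂_2 are all 1, so H_1 ≅ Z^2.
  H_2: rank ker ∂_2 − rank ∂_3 = (16 − 15) − 0 = 1, and there is no ∂_3, so H_2 ≅ Z.

H_0 ≅ Z,  H_1 ≅ Z^2,  H_2 ≅ Z.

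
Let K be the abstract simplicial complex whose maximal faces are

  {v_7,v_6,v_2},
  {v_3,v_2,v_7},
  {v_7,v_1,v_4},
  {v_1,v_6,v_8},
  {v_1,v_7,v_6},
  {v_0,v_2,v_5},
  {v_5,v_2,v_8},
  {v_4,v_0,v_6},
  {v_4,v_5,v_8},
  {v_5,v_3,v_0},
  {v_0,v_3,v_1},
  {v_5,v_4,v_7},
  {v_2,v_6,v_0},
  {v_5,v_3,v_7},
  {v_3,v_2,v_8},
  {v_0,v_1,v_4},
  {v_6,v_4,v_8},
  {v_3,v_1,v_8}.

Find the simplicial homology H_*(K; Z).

Order the vertices as v_0 < v_1 < v_2 < v_3 < v_4 < v_5 < v_6 < v_7 < v_8. Listing each simplex with vertices in this order, K has dimension 2 with simplices:

  0-simplices (9): [v_0], [v_1], [v_2], [v_3], [v_4], [v_5], [v_6], [v_7], [v_8]
  1-simplices (27): (27 of them)
  2-simplices (18): (18 of them)

Hence C_0 ≅ Z^9, C_1 ≅ Z^27, C_2 ≅ Z^18.

The boundary map ∂_1: C_1 → C_0 is given by ∂[p,q] = [q] − [p].
As a 9×27 matrix over Z this has rank 8, with invariant factors (1,1,1,1,1,1,1,1).

∂_2: C_2 → C_1 sends each 2-simplex [p,q,r] to [q,r] − [p,r] + [p,q]. For instance
  ∂[v_0,v_2,v_6] = [v_2,v_6] − [v_0,v_6] + [v_0,v_2],
  ∂[v_4,v_6,v_8] = [v_6,v_8] − [v_4,v_8] + [v_4,v_6].
The 27×18 boundary matrix has rank 18 and Smith normal form diag(1,1,1,1,1,1,1,1,1,1,1,1,1,1,1,1,1,2).

Now H_k = ker ∂_k / im ∂_{k+1}, so:

  H_0: rank C_0 − rank ∂_1 = 9 − 8 = 1, and the invariant factors of ∂_1 are all 1, so H_0 = Z.
  H_1: rank ker ∂_1 − rank ∂_2 = (27 − 8) − 18 = 1, and ∂_2 has invariant factor 2 > 1, so H_1 = Z ⊕ Z_2.
  H_2: rank ker ∂_2 − rank ∂_3 = (18 − 18) − 0 = 0, and there is no ∂_3, so H_2 = 0.

As a check, the Euler characteristic is 9 − 27 + 18 = 0, which agrees with 1 − 1 + 0 = 0.

H_0 ≅ Z,  H_1 ≅ Z ⊕ Z_2,  H_2 = 0.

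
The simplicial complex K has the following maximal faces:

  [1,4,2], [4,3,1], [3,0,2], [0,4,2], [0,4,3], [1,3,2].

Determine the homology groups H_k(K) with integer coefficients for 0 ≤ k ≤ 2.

H_0 ≅ Z,  H_1 = 0,  H_2 ≅ Z.

K has 5 vertices, 9 edges, 6 triangles.
rank ∂_0 = 0, rank ∂_1 = 4 ⇒ b_0 = 5 − 0 − 4 = 1; all invariant factors of ∂_1 are 1 so no torsion. So H_0 ≅ Z.
rank ∂_1 = 4, rank ∂_2 = 5 ⇒ b_1 = 9 − 4 − 5 = 0; all invariant factors of ∂_2 are 1 so no torsion. So H_1 ≅ 0.
rank ∂_2 = 5, rank ∂_3 = 0 ⇒ b_2 = 6 − 5 − 0 = 1. So H_2 ≅ Z.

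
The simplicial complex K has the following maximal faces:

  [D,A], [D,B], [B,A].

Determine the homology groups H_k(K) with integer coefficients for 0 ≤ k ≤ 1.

Fix the vertex order A < B < D and write every simplex with vertices in increasing order. Then dim K = 1 and the simplices of K are:

  0-simplices (3): A, B, D
  1-simplices (3): AB, AD, BD

giving chain groups C_0 ≅ Z^3, C_1 ≅ Z^3.

The boundary map ∂_1: C_1 → C_0 maps an edge to its endpoints' difference, ∂[p,q] = q − p.
This gives a 3×3 integer matrix of rank 2; reducing to Smith normal form yields diagonal entries (1,1).

Now H_k = ker ∂_k / im ∂_{k+1}, so:

  H_0: rank C_0 − rank ∂_1 = 3 − 2 = 1, and the invariant factors of ∂_1 are all 1, so H_0 = Z.
  H_1: rank ker ∂_1 − rank ∂_2 = (3 − 2) − 0 = 1, and there is no ∂_2, so H_1 = Z.

As a check, the Euler characteristic is 3 − 3 = 0, which agrees with 1 − 1 = 0.

H_0 ≅ Z,  H_1 ≅ Z.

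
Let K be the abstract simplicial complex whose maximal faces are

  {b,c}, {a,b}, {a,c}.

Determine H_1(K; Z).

H_1 = Z.

Fix the vertex order a < b < c and write every simplex with vertices in increasing order. Then dim K = 1 and the simplices of K are:

  0-simplices (3): a, b, c
  1-simplices (3): ab, ac, bc

Hence C_0 ≅ Z^3, C_1 ≅ Z^3.

The boundary map ∂_1: C_1 → C_0 sends each edge [p,q] (with p < q) to q − p.
The 3×3 boundary matrix has rank 2 and Smith normal form diag(1,1).

Reading off H_k = ker ∂_k / im ∂_{k+1}:

  H_1: rank ker ∂_1 − rank ∂_2 = (3 − 2) − 0 = 1, and there is no ∂_2, so H_1 = Z.

(K is a triangulation of the circle S^1.)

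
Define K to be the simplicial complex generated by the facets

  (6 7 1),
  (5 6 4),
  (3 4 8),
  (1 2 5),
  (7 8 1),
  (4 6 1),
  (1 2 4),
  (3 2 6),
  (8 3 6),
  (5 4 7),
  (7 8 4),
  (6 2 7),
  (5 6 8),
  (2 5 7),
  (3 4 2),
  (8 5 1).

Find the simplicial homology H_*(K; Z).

K has 8 vertices, 24 edges, 16 triangles.
rank ∂_0 = 0, rank ∂_1 = 7 ⇒ b_0 = 8 − 0 − 7 = 1; all invariant factors of ∂_1 are 1 so no torsion. So H_0 = Z.
rank ∂_1 = 7, rank ∂_2 = 15 ⇒ b_1 = 24 − 7 − 15 = 2; all invariant factors of ∂_2 are 1 so no torsion. So H_1 = Z^2.
rank ∂_2 = 15, rank ∂_3 = 0 ⇒ b_2 = 16 − 15 − 0 = 1. So H_2 = Z.

H_0 = Z,  H_1 = Z^2,  H_2 = Z.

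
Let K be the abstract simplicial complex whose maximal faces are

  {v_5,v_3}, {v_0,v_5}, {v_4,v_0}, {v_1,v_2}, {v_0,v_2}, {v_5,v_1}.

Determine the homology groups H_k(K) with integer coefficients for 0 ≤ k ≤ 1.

H_0 = Z,  H_1 = Z.

Take the total order v_0 < v_1 < v_2 < v_3 < v_4 < v_5 on the vertex set. Then K (dimension 1) consists of the simplices:

  0-simplices (6): [v_0], [v_1], [v_2], [v_3], [v_4], [v_5]
  1-simplices (6): [v_0,v_2], [v_0,v_4], [v_0,v_5], [v_1,v_2], [v_1,v_5], [v_3,v_5]

Hence C_0 ≅ Z^6, C_1 ≅ Z^6.

∂_1: C_1 → C_0 is given by ∂[p,q] = [q] − [p].
The resulting 6×6 matrix has rank 5, and its Smith normal form has invariant factors (1,1,1,1,1).

Now H_k = ker ∂_k / im ∂_{k+1}, so:

  H_0: rank C_0 − rank ∂_1 = 6 − 5 = 1, and the invariant factors of ∂_1 are all 1, so H_0 ≅ Z.
  H_1: rank ker ∂_1 − rank ∂_2 = (6 − 5) − 0 = 1, and there is no ∂_2, so H_1 ≅ Z.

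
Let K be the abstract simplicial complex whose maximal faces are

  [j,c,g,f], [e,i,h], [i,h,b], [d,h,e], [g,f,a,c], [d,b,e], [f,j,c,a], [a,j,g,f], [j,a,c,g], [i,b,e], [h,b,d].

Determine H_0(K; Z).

We work with the vertex ordering a < b < c < d < e < f < g < h < i < j. The simplices of K, each written with vertices in increasing order, are:

  0-simplices (10): a, b, c, d, e, f, g, h, i, j
  1-simplices (19): ac, af, ag, aj, bd, be, bh, bi, cf, cg, cj, de, dh, eh, ei, fg, fj, gj, hi
  2-simplices (16): acf, acg, acj, afg, afj, agj, bde, bdh, bei, bhi, cfg, cfj, cgj, deh, ehi, fgj
  3-simplices (5): acfg, acfj, acgj, afgj, cfgj

Hence C_0 ≅ Z^10, C_1 ≅ Z^19, C_2 ≅ Z^16, C_3 ≅ Z^5.

Boundary ∂_1: C_1 → C_0 is given by ∂[p,q] = [q] − [p]. For instance
  ∂cj = j − c.
The resulting 10×19 matrix has rank 8, and its Smith normal form has invariant factors (1,1,1,1,1,1,1,1).

∂_2: C_2 → C_1 maps a triangle to the signed sum of its edges. For instance
  ∂bhi = hi − bi + bh,
  ∂cfg = fg − cg + cf.
As a 19×16 matrix over Z this has rank 11, with invariant factors (1,1,1,1,1,1,1,1,1,1,1).

Boundary ∂_3: C_3 → C_2 sends each 3-simplex σ to the alternating sum Σ_i (−1)^i (σ with its i-th vertex removed). For instance
  ∂afgj = fgj − agj + afj − afg,
  ∂acfg = cfg − afg + acg − acf.
This gives a 16×5 integer matrix of rank 4; reducing to Smith normal form yields diagonal entries (1,1,1,1).

From H_k ≅ ker(∂_k) / im(∂_{k+1}) we obtain:

  H_0: rank C_0 − rank ∂_1 = 10 − 8 = 2, and the invariant factors of ∂_1 are all 1, so H_0 = Z^2.

(K is a triangulation of the disjoint union of the 2-sphere S^2 and the 3-sphere S^3.)

H_0 ≅ Z^2.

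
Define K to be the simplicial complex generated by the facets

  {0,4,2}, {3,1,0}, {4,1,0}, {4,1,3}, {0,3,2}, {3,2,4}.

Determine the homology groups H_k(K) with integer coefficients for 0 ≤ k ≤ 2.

H_0 = Z,  H_1 = 0,  H_2 = Z.

We work with the vertex ordering 0 < 1 < 2 < 3 < 4. The simplices of K, each written with vertices in increasing order, are:

  0-simplices (5): [0], [1], [2], [3], [4]
  1-simplices (9): [0,1], [0,2], [0,3], [0,4], [1,3], [1,4], [2,3], [2,4], [3,4]
  2-simplices (6): [0,1,3], [0,1,4], [0,2,3], [0,2,4], [1,3,4], [2,3,4]

so the chain groups are C_0 ≅ Z^5, C_1 ≅ Z^9, C_2 ≅ Z^6.

∂_1: C_1 → C_0 is given by ∂[p,q] = [q] − [p].
The 5×9 boundary matrix has rank 4 and Smith normal form diag(1,1,1,1).

∂_2: C_2 → C_1 maps a triangle to the signed sum of its edges. For instance
  ∂[0,2,3] = [2,3] − [0,3] + [0,2],
  ∂[0,2,4] = [2,4] − [0,4] + [0,2].
The resulting 9×6 matrix has rank 5, and its Smith normal form has invariant factors (1,1,1,1,1).

Reading off H_k = ker ∂_k / im ∂_{k+1}:

  H_0: rank C_0 − rank ∂_1 = 5 − 4 = 1, and the invariant factors of ∂_1 are all 1, so H_0 ≅ Z.
  H_1: rank ker ∂_1 − rank ∂_2 = (9 − 4) − 5 = 0, and the invariant factors of ∂_2 are all 1, so H_1 ≅ 0.
  H_2: rank ker ∂_2 − rank ∂_3 = (6 − 5) − 0 = 1, and there is no ∂_3, so H_2 ≅ Z.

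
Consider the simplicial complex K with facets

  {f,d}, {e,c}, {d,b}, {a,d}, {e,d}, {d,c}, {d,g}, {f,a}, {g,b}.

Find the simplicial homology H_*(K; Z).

Order the vertices as a < b < c < d < e < f < g. Listing each simplex with vertices in this order, K has dimension 1 with simplices:

  0-simplices (7): a, b, c, d, e, f, g
  1-simplices (9): ad, af, bd, bg, cd, ce, de, df, dg

Hence C_0 ≅ Z^7, C_1 ≅ Z^9.

∂_1: C_1 → C_0 is given by ∂[p,q] = [q] − [p]. For instance
  ∂af = f − a.
The resulting 7×9 matrix has rank 6, and its Smith normal form has invariant factors (1,1,1,1,1,1).

Now H_k = ker ∂_k / im ∂_{k+1}, so:

  H_0: rank C_0 − rank ∂_1 = 7 − 6 = 1, and the invariant factors of ∂_1 are all 1, so H_0 = Z.
  H_1: rank ker ∂_1 − rank ∂_2 = (9 − 6) − 0 = 3, and there is no ∂_2, so H_1 = Z^3.

As a check, the Euler characteristic is 7 − 9 = -2, which agrees with 1 − 3 = -2.

H_0 ≅ Z,  H_1 ≅ Z^3.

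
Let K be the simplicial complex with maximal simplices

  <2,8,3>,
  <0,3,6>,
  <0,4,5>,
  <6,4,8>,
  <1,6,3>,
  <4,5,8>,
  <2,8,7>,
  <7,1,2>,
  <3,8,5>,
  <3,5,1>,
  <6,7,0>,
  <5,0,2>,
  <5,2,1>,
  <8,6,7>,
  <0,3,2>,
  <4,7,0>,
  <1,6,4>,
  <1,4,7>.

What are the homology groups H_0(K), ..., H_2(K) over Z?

H_0 = Z,  H_1 = Z × Z/2,  H_2 = 0.

We work with the vertex ordering 0 < 1 < 2 < 3 < 4 < 5 < 6 < 7 < 8. The simplices of K, each written with vertices in increasing order, are:

  0-simplices (9): [0], [1], [2], [3], [4], [5], [6], [7], [8]
  1-simplices (27): (27 of them)
  2-simplices (18): [0,2,3], [0,2,5], [0,3,6], [0,4,5], [0,4,7], [0,6,7], [1,2,5], [1,2,7], [1,3,5], [1,3,6], [1,4,6], [1,4,7], [2,3,8], [2,7,8], [3,5,8], [4,5,8], [4,6,8], [6,7,8]

so the chain groups are C_0 ≅ Z^9, C_1 ≅ Z^27, C_2 ≅ Z^18.

The boundary map ∂_1: C_1 → C_0 sends each edge [p,q] (with p < q) to q − p.
The resulting 9×27 matrix has rank 8, and its Smith normal form has invariant factors (1,1,1,1,1,1,1,1).

The boundary map ∂_2: C_2 → C_1 maps a triangle to the signed sum of its edges. For instance
  ∂[3,5,8] = [5,8] − [3,8] + [3,5],
  ∂[0,4,7] = [4,7] − [0,7] + [0,4].
The 27×18 boundary matrix has rank 18 and Smith normal form diag(1,1,1,1,1,1,1,1,1,1,1,1,1,1,1,1,1,2).

Now H_k = ker ∂_k / im ∂_{k+1}, so:

  H_0: rank C_0 − rank ∂_1 = 9 − 8 = 1, and the invariant factors of ∂_1 are all 1, so H_0 ≅ Z.
  H_1: rank ker ∂_1 − rank ∂_2 = (27 − 8) − 18 = 1, and ∂_2 has invariant factor 2 > 1, so H_1 ≅ Z × Z/2.
  H_2: rank ker ∂_2 − rank ∂_3 = (18 − 18) − 0 = 0, and there is no ∂_3, so H_2 ≅ 0.

As a check, the Euler characteristic is 9 − 27 + 18 = 0, which agrees with 1 − 1 + 0 = 0.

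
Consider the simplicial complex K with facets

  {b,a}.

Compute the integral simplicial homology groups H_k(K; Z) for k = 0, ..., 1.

H_0 = Z,  H_1 = 0.

K has 2 vertices, 1 edge.
rank ∂_0 = 0, rank ∂_1 = 1 ⇒ b_0 = 2 − 0 − 1 = 1; all invariant factors of ∂_1 are 1 so no torsion. So H_0 ≅ Z.
rank ∂_1 = 1, rank ∂_2 = 0 ⇒ b_1 = 1 − 1 − 0 = 0. So H_1 ≅ 0.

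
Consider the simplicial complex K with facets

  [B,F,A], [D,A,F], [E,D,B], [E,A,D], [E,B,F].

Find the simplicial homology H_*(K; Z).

H_0 ≅ Z,  H_1 ≅ Z,  H_2 = 0.

Fix the vertex order A < B < D < E < F and write every simplex with vertices in increasing order. Then dim K = 2 and the simplices of K are:

  0-simplices (5): A, B, D, E, F
  1-simplices (10): AB, AD, AE, AF, BD, BE, BF, DE, DF, EF
  2-simplices (5): ABF, ADE, ADF, BDE, BEF

so the chain groups are C_0 ≅ Z^5, C_1 ≅ Z^10, C_2 ≅ Z^5.

∂_1: C_1 → C_0 is given by ∂[p,q] = [q] − [p]. For instance
  ∂DF = F − D.
The resulting 5×10 matrix has rank 4, and its Smith normal form has invariant factors (1,1,1,1).

∂_2: C_2 → C_1 sends each 2-simplex [p,q,r] to [q,r] − [p,r] + [p,q]. For instance
  ∂ABF = BF − AF + AB,
  ∂BDE = DE − BE + BD.
The resulting 10×5 matrix has rank 5, and its Smith normal form has invariant factors (1,1,1,1,1).

Now H_k = ker ∂_k / im ∂_{k+1}, so:

  H_0: rank C_0 − rank ∂_1 = 5 − 4 = 1, and the invariant factors of ∂_1 are all 1, so H_0 = Z.
  H_1: rank ker ∂_1 − rank ∂_2 = (10 − 4) − 5 = 1, and the invariant factors of ∂_2 are all 1, so H_1 = Z.
  H_2: rank ker ∂_2 − rank ∂_3 = (5 − 5) − 0 = 0, and there is no ∂_3, so H_2 = 0.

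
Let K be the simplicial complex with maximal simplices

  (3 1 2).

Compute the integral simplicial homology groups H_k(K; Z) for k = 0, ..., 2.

H_0 = Z,  H_1 = 0,  H_2 = 0.

We work with the vertex ordering 1 < 2 < 3. The simplices of K, each written with vertices in increasing order, are:

  0-simplices (3): [1], [2], [3]
  1-simplices (3): [1,2], [1,3], [2,3]
  2-simplices (1): [1,2,3]

giving chain groups C_0 ≅ Z^3, C_1 ≅ Z^3, C_2 ≅ Z^1.

The boundary map ∂_1: C_1 → C_0 sends each edge [p,q] (with p < q) to q − p.
The 3×3 boundary matrix has rank 2 and Smith normal form diag(1,1).

Boundary ∂_2: C_2 → C_1 maps a triangle to the signed sum of its edges. For instance
  ∂[1,2,3] = [2,3] − [1,3] + [1,2].
The 3×1 boundary matrix has rank 1 and Smith normal form diag(1).

Now H_k = ker ∂_k / im ∂_{k+1}, so:

  H_0: rank C_0 − rank ∂_1 = 3 − 2 = 1, and the invariant factors of ∂_1 are all 1, so H_0 = Z.
  H_1: rank ker ∂_1 − rank ∂_2 = (3 − 2) − 1 = 0, and the invariant factors of ∂_2 are all 1, so H_1 = 0.
  H_2: rank ker ∂_2 − rank ∂_3 = (1 − 1) − 0 = 0, and there is no ∂_3, so H_2 = 0.

(K is a triangulation of the 2-simplex.)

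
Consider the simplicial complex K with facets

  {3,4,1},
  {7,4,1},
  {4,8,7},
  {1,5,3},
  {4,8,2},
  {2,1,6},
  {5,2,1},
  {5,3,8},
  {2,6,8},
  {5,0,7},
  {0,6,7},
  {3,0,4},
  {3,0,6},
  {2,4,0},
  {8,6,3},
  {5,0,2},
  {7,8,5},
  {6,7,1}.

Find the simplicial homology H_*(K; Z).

H_0 = Z,  H_1 = Z^2,  H_2 = Z.

Order the vertices as 0 < 1 < 2 < 3 < 4 < 5 < 6 < 7 < 8. Listing each simplex with vertices in this order, K has dimension 2 with simplices:

  0-simplices (9): [0], [1], [2], [3], [4], [5], [6], [7], [8]
  1-simplices (27): (27 of them)
  2-simplices (18): [0,2,4], [0,2,5], [0,3,4], [0,3,6], [0,5,7], [0,6,7], [1,2,5], [1,2,6], [1,3,4], [1,3,5], [1,4,7], [1,6,7], [2,4,8], [2,6,8], [3,5,8], [3,6,8], [4,7,8], [5,7,8]

giving chain groups C_0 ≅ Z^9, C_1 ≅ Z^27, C_2 ≅ Z^18.

∂_1: C_1 → C_0 sends each edge [p,q] (with p < q) to q − p.
The resulting 9×27 matrix has rank 8, and its Smith normal form has invariant factors (1,1,1,1,1,1,1,1).

∂_2: C_2 → C_1 sends each 2-simplex [p,q,r] to [q,r] − [p,r] + [p,q]. For instance
  ∂[0,3,4] = [3,4] − [0,4] + [0,3],
  ∂[2,6,8] = [6,8] − [2,8] + [2,6].
As a 27×18 matrix over Z this has rank 17, with invariant factors (1,1,1,1,1,1,1,1,1,1,1,1,1,1,1,1,1).

Reading off H_k = ker ∂_k / im ∂_{k+1}:

  H_0: rank C_0 − rank ∂_1 = 9 − 8 = 1, and the invariant factors of ∂_1 are all 1, so H_0 ≅ Z.
  H_1: rank ker ∂_1 − rank ∂_2 = (27 − 8) − 17 = 2, and the invariant factors of ∂_2 are all 1, so H_1 ≅ Z^2.
  H_2: rank ker ∂_2 − rank ∂_3 = (18 − 17) − 0 = 1, and there is no ∂_3, so H_2 ≅ Z.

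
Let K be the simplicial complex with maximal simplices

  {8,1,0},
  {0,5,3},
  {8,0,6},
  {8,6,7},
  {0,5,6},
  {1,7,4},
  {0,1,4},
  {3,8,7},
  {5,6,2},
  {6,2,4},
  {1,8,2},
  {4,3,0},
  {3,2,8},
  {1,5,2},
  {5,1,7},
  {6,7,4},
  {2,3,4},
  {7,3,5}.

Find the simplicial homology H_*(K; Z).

H_0 = Z,  H_1 = Z^2,  H_2 = Z.

Take the total order 0 < 1 < 2 < 3 < 4 < 5 < 6 < 7 < 8 on the vertex set. Then K (dimension 2) consists of the simplices:

  0-simplices (9): [0], [1], [2], [3], [4], [5], [6], [7], [8]
  1-simplices (27): (27 of them)
  2-simplices (18): [0,1,4], [0,1,8], [0,3,4], [0,3,5], [0,5,6], [0,6,8], [1,2,5], [1,2,8], [1,4,7], [1,5,7], [2,3,4], [2,3,8], [2,4,6], [2,5,6], [3,5,7], [3,7,8], [4,6,7], [6,7,8]

Hence C_0 ≅ Z^9, C_1 ≅ Z^27, C_2 ≅ Z^18.

Boundary ∂_1: C_1 → C_0 maps an edge to its endpoints' difference, ∂[p,q] = q − p. For instance
  ∂[2,8] = [8] − [2].
The 9×27 boundary matrix has rank 8 and Smith normal form diag(1,1,1,1,1,1,1,1).

The boundary map ∂_2: C_2 → C_1 acts by ∂[p,q,r] = [q,r] − [p,r] + [p,q]. For instance
  ∂[2,3,4] = [3,4] − [2,4] + [2,3],
  ∂[1,2,8] = [2,8] − [1,8] + [1,2].
The 27×18 boundary matrix has rank 17 and Smith normal form diag(1,1,1,1,1,1,1,1,1,1,1,1,1,1,1,1,1).

From H_k ≅ ker(∂_k) / im(∂_{k+1}) we obtain:

  H_0: rank C_0 − rank ∂_1 = 9 − 8 = 1, and the invariant factors of ∂_1 are all 1, so H_0 ≅ Z.
  H_1: rank ker ∂_1 − rank ∂_2 = (27 − 8) − 17 = 2, and the invariant factors of ∂_2 are all 1, so H_1 ≅ Z^2.
  H_2: rank ker ∂_2 − rank ∂_3 = (18 − 17) − 0 = 1, and there is no ∂_3, so H_2 ≅ Z.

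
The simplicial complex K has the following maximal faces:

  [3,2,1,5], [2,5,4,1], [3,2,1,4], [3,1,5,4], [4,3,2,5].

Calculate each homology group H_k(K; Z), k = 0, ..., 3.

H_0 = Z,  H_1 = 0,  H_2 = 0,  H_3 = Z.

Order the vertices as 1 < 2 < 3 < 4 < 5. Listing each simplex with vertices in this order, K has dimension 3 with simplices:

  0-simplices (5): [1], [2], [3], [4], [5]
  1-simplices (10): [1,2], [1,3], [1,4], [1,5], [2,3], [2,4], [2,5], [3,4], [3,5], [4,5]
  2-simplices (10): [1,2,3], [1,2,4], [1,2,5], [1,3,4], [1,3,5], [1,4,5], [2,3,4], [2,3,5], [2,4,5], [3,4,5]
  3-simplices (5): [1,2,3,4], [1,2,3,5], [1,2,4,5], [1,3,4,5], [2,3,4,5]

Hence C_0 ≅ Z^5, C_1 ≅ Z^10, C_2 ≅ Z^10, C_3 ≅ Z^5.

The boundary map ∂_1: C_1 → C_0 sends each edge [p,q] (with p < q) to q − p. For instance
  ∂[1,3] = [3] − [1].
The 5×10 boundary matrix has rank 4 and Smith normal form diag(1,1,1,1).

∂_2: C_2 → C_1 acts by ∂[p,q,r] = [q,r] − [p,r] + [p,q]. For instance
  ∂[1,3,4] = [3,4] − [1,4] + [1,3],
  ∂[1,2,3] = [2,3] − [1,3] + [1,2].
The 10×10 boundary matrix has rank 6 and Smith normal form diag(1,1,1,1,1,1).

Boundary ∂_3: C_3 → C_2 sends each 3-simplex σ to the alternating sum Σ_i (−1)^i (σ with its i-th vertex removed). For instance
  ∂[1,2,4,5] = [2,4,5] − [1,4,5] + [1,2,5] − [1,2,4],
  ∂[1,2,3,5] = [2,3,5] − [1,3,5] + [1,2,5] − [1,2,3].
The resulting 10×5 matrix has rank 4, and its Smith normal form has invariant factors (1,1,1,1).

Reading off H_k = ker ∂_k / im ∂_{k+1}:

  H_0: rank C_0 − rank ∂_1 = 5 − 4 = 1, and the invariant factors of ∂_1 are all 1, so H_0 = Z.
  H_1: rank ker ∂_1 − rank ∂_2 = (10 − 4) − 6 = 0, and the invariant factors of ∂_2 are all 1, so H_1 = 0.
  H_2: rank ker ∂_2 − rank ∂_3 = (10 − 6) − 4 = 0, and the invariant factors of ∂_3 are all 1, so H_2 = 0.
  H_3: rank ker ∂_3 − rank ∂_4 = (5 − 4) − 0 = 1, and there is no ∂_4, so H_3 = Z.

(K is a triangulation of the 3-sphere S^3.)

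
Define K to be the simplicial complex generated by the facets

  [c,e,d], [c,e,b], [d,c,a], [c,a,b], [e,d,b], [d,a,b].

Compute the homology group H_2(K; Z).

Order the vertices as a < b < c < d < e. Listing each simplex with vertices in this order, K has dimension 2 with simplices:

  0-simplices (5): a, b, c, d, e
  1-simplices (9): ab, ac, ad, bc, bd, be, cd, ce, de
  2-simplices (6): abc, abd, acd, bce, bde, cde

Hence C_0 ≅ Z^5, C_1 ≅ Z^9, C_2 ≅ Z^6.

∂_1: C_1 → C_0 maps an edge to its endpoints' difference, ∂[p,q] = q − p.
As a 5×9 matrix over Z this has rank 4, with invariant factors (1,1,1,1).

The boundary map ∂_2: C_2 → C_1 sends each 2-simplex [p,q,r] to [q,r] − [p,r] + [p,q]. For instance
  ∂acd = cd − ad + ac,
  ∂bce = ce − be + bc.
The 9×6 boundary matrix has rank 5 and Smith normal form diag(1,1,1,1,1).

Reading off H_k = ker ∂_k / im ∂_{k+1}:

  H_2: rank ker ∂_2 − rank ∂_3 = (6 − 5) − 0 = 1, and there is no ∂_3, so H_2 ≅ Z.

H_2 = Z.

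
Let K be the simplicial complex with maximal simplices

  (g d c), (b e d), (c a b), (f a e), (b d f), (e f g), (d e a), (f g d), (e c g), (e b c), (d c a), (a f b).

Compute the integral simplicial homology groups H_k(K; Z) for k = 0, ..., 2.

We work with the vertex ordering a < b < c < d < e < f < g. The simplices of K, each written with vertices in increasing order, are:

  0-simplices (7): a, b, c, d, e, f, g
  1-simplices (18): ab, ac, ad, ae, af, bc, bd, be, bf, cd, ce, cg, de, df, dg, ef, eg, fg
  2-simplices (12): abc, abf, acd, ade, aef, bce, bde, bdf, cdg, ceg, dfg, efg

giving chain groups C_0 ≅ Z^7, C_1 ≅ Z^18, C_2 ≅ Z^12.

Boundary ∂_1: C_1 → C_0 maps an edge to its endpoints' difference, ∂[p,q] = q − p.
The resulting 7×18 matrix has rank 6, and its Smith normal form has invariant factors (1,1,1,1,1,1).

∂_2: C_2 → C_1 acts by ∂[p,q,r] = [q,r] − [p,r] + [p,q]. For instance
  ∂bde = de − be + bd,
  ∂aef = ef − af + ae.
As a 18×12 matrix over Z this has rank 12, with invariant factors (1,1,1,1,1,1,1,1,1,1,1,2).

Now H_k = ker ∂_k / im ∂_{k+1}, so:

  H_0: rank C_0 − rank ∂_1 = 7 − 6 = 1, and the invariant factors of ∂_1 are all 1, so H_0 = Z.
  H_1: rank ker ∂_1 − rank ∂_2 = (18 − 6) − 12 = 0, and ∂_2 has invariant factor 2 > 1, so H_1 = Z_2.
  H_2: rank ker ∂_2 − rank ∂_3 = (12 − 12) − 0 = 0, and there is no ∂_3, so H_2 = 0.

As a check, the Euler characteristic is 7 − 18 + 12 = 1, which agrees with 1 − 0 + 0 = 1.

H_0 ≅ Z,  H_1 ≅ Z_2,  H_2 = 0.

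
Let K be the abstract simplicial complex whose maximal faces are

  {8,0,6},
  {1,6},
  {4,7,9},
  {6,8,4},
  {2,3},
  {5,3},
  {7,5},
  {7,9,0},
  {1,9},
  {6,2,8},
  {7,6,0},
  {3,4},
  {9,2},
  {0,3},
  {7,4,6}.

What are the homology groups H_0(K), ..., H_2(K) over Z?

Fix the vertex order 0 < 1 < 2 < 3 < 4 < 5 < 6 < 7 < 8 < 9 and write every simplex with vertices in increasing order. Then dim K = 2 and the simplices of K are:

  0-simplices (10): [0], [1], [2], [3], [4], [5], [6], [7], [8], [9]
  1-simplices (21): [0,3], [0,6], [0,7], [0,8], [0,9], [1,6], [1,9], [2,3], [2,6], [2,8], [2,9], [3,4], [3,5], [4,6], [4,7], [4,8], [4,9], [5,7], [6,7], [6,8], [7,9]
  2-simplices (7): [0,6,7], [0,6,8], [0,7,9], [2,6,8], [4,6,7], [4,6,8], [4,7,9]

Hence C_0 ≅ Z^10, C_1 ≅ Z^21, C_2 ≅ Z^7.

The boundary map ∂_1: C_1 → C_0 maps an edge to its endpoints' difference, ∂[p,q] = q − p. For instance
  ∂[0,6] = [6] − [0].
This gives a 10×21 integer matrix of rank 9; reducing to Smith normal form yields diagonal entries (1,1,1,1,1,1,1,1,1).

Boundary ∂_2: C_2 → C_1 acts by ∂[p,q,r] = [q,r] − [p,r] + [p,q]. For instance
  ∂[4,7,9] = [7,9] − [4,9] + [4,7],
  ∂[2,6,8] = [6,8] − [2,8] + [2,6].
The resulting 21×7 matrix has rank 7, and its Smith normal form has invariant factors (1,1,1,1,1,1,1).

Reading off H_k = ker ∂_k / im ∂_{k+1}:

  H_0: rank C_0 − rank ∂_1 = 10 − 9 = 1, and the invariant factors of ∂_1 are all 1, so H_0 ≅ Z.
  H_1: rank ker ∂_1 − rank ∂_2 = (21 − 9) − 7 = 5, and the invariant factors of ∂_2 are all 1, so H_1 ≅ Z^5.
  H_2: rank ker ∂_2 − rank ∂_3 = (7 − 7) − 0 = 0, and there is no ∂_3, so H_2 ≅ 0.

H_0 ≅ Z,  H_1 ≅ Z^5,  H_2 = 0.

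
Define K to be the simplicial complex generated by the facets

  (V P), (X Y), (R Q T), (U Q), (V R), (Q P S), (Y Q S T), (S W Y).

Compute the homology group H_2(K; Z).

H_2 = 0.

Fix the vertex order P < Q < R < S < T < U < V < W < X < Y and write every simplex with vertices in increasing order. Then dim K = 3 and the simplices of K are:

  0-simplices (10): P, Q, R, S, T, U, V, W, X, Y
  1-simplices (16): PQ, PS, PV, QR, QS, QT, QU, QY, RT, RV, ST, SW, SY, TY, WY, XY
  2-simplices (7): PQS, QRT, QST, QSY, QTY, STY, SWY
  3-simplices (1): QSTY

so the chain groups are C_0 ≅ Z^10, C_1 ≅ Z^16, C_2 ≅ Z^7, C_3 ≅ Z^1.

∂_1: C_1 → C_0 is given by ∂[p,q] = [q] − [p]. For instance
  ∂ST = T − S.
The resulting 10×16 matrix has rank 9, and its Smith normal form has invariant factors (1,1,1,1,1,1,1,1,1).

Boundary ∂_2: C_2 → C_1 sends each 2-simplex [p,q,r] to [q,r] − [p,r] + [p,q]. For instance
  ∂QTY = TY − QY + QT,
  ∂QRT = RT − QT + QR.
As a 16×7 matrix over Z this has rank 6, with invariant factors (1,1,1,1,1,1).

The boundary map ∂_3: C_3 → C_2 sends each 3-simplex σ to the alternating sum Σ_i (−1)^i (σ with its i-th vertex removed). For instance
  ∂QSTY = STY − QTY + QSY − QST.
As a 7×1 matrix over Z this has rank 1, with invariant factors (1).

Now H_k = ker ∂_k / im ∂_{k+1}, so:

  H_2: rank ker ∂_2 − rank ∂_3 = (7 − 6) − 1 = 0, and the invariant factors of ∂_3 are all 1, so H_2 ≅ 0.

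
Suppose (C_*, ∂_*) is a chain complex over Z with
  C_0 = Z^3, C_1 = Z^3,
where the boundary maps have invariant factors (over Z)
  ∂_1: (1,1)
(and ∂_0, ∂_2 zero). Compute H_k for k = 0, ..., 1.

H_0 ≅ Z,  H_1 ≅ Z.

H_0: b_0 = 3 − 0 − 2 = 1; torsion from ∂_1 factors > 1: none. So H_0 ≅ Z.
H_1: b_1 = 3 − 2 − 0 = 1; torsion from ∂_2 factors > 1: none. So H_1 ≅ Z.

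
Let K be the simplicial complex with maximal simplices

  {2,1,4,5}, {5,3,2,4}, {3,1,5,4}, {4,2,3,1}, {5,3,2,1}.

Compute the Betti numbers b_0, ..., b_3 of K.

We work with the vertex ordering 1 < 2 < 3 < 4 < 5. The simplices of K, each written with vertices in increasing order, are:

  0-simplices (5): [1], [2], [3], [4], [5]
  1-simplices (10): [1,2], [1,3], [1,4], [1,5], [2,3], [2,4], [2,5], [3,4], [3,5], [4,5]
  2-simplices (10): [1,2,3], [1,2,4], [1,2,5], [1,3,4], [1,3,5], [1,4,5], [2,3,4], [2,3,5], [2,4,5], [3,4,5]
  3-simplices (5): [1,2,3,4], [1,2,3,5], [1,2,4,5], [1,3,4,5], [2,3,4,5]

Hence C_0 ≅ Z^5, C_1 ≅ Z^10, C_2 ≅ Z^10, C_3 ≅ Z^5.

The boundary map ∂_1: C_1 → C_0 sends each edge [p,q] (with p < q) to q − p. For instance
  ∂[1,4] = [4] − [1].
The 5×10 boundary matrix has rank 4 and Smith normal form diag(1,1,1,1).

∂_2: C_2 → C_1 sends each 2-simplex [p,q,r] to [q,r] − [p,r] + [p,q]. For instance
  ∂[2,4,5] = [4,5] − [2,5] + [2,4],
  ∂[1,3,5] = [3,5] − [1,5] + [1,3].
As a 10×10 matrix over Z this has rank 6, with invariant factors (1,1,1,1,1,1).

The boundary map ∂_3: C_3 → C_2 sends each 3-simplex σ to the alternating sum Σ_i (−1)^i (σ with its i-th vertex removed). For instance
  ∂[1,3,4,5] = [3,4,5] − [1,4,5] + [1,3,5] − [1,3,4],
  ∂[2,3,4,5] = [3,4,5] − [2,4,5] + [2,3,5] − [2,3,4].
This gives a 10×5 integer matrix of rank 4; reducing to Smith normal form yields diagonal entries (1,1,1,1).

Now H_k = ker ∂_k / im ∂_{k+1}, so:

  H_0: rank C_0 − rank ∂_1 = 5 − 4 = 1, and the invariant factors of ∂_1 are all 1, so H_0 = Z.
  H_1: rank ker ∂_1 − rank ∂_2 = (10 − 4) − 6 = 0, and the invariant factors of ∂_2 are all 1, so H_1 = 0.
  H_2: rank ker ∂_2 − rank ∂_3 = (10 − 6) − 4 = 0, and the invariant factors of ∂_3 are all 1, so H_2 = 0.
  H_3: rank ker ∂_3 − rank ∂_4 = (5 − 4) − 0 = 1, and there is no ∂_4, so H_3 = Z.

As a check, the Euler characteristic is 5 − 10 + 10 − 5 = 0, which agrees with 1 − 0 + 0 − 1 = 0.
(K is a triangulation of the 3-sphere S^3.)

Hence the Betti numbers are b_0 = 1, b_1 = 0, b_2 = 0, b_3 = 1.

b_0 = 1, b_1 = 0, b_2 = 0, b_3 = 1.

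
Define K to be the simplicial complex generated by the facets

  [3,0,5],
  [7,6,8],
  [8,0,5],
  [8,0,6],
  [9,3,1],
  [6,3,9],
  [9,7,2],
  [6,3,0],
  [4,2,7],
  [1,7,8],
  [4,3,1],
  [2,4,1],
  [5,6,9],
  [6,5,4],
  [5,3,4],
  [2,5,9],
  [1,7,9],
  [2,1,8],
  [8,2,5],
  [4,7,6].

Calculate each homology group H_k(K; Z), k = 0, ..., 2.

H_0 = Z,  H_1 = Z ⊕ Z/2,  H_2 = 0.

Fix the vertex order 0 < 1 < 2 < 3 < 4 < 5 < 6 < 7 < 8 < 9 and write every simplex with vertices in increasing order. Then dim K = 2 and the simplices of K are:

  0-simplices (10): [0], [1], [2], [3], [4], [5], [6], [7], [8], [9]
  1-simplices (30): (30 of them)
  2-simplices (20): (20 of them)

Hence C_0 ≅ Z^10, C_1 ≅ Z^30, C_2 ≅ Z^20.

∂_1: C_1 → C_0 sends each edge [p,q] (with p < q) to q − p.
As a 10×30 matrix over Z this has rank 9, with invariant factors (1,1,1,1,1,1,1,1,1).

Boundary ∂_2: C_2 → C_1 sends each 2-simplex [p,q,r] to [q,r] − [p,r] + [p,q]. For instance
  ∂[1,3,9] = [3,9] − [1,9] + [1,3],
  ∂[3,6,9] = [6,9] − [3,9] + [3,6].
This gives a 30×20 integer matrix of rank 20; reducing to Smith normal form yields diagonal entries (1,1,1,1,1,1,1,1,1,1,1,1,1,1,1,1,1,1,1,2).

Now H_k = ker ∂_k / im ∂_{k+1}, so:

  H_0: rank C_0 − rank ∂_1 = 10 − 9 = 1, and the invariant factors of ∂_1 are all 1, so H_0 = Z.
  H_1: rank ker ∂_1 − rank ∂_2 = (30 − 9) − 20 = 1, and ∂_2 has invariant factor 2 > 1, so H_1 = Z ⊕ Z/2.
  H_2: rank ker ∂_2 − rank ∂_3 = (20 − 20) − 0 = 0, and there is no ∂_3, so H_2 = 0.

As a check, the Euler characteristic is 10 − 30 + 20 = 0, which agrees with 1 − 1 + 0 = 0.
(K is a triangulation of the Klein bottle.)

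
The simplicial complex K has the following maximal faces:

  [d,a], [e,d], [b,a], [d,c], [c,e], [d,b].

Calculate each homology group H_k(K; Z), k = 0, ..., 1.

H_0 = Z,  H_1 = Z^2.

Take the total order a < b < c < d < e on the vertex set. Then K (dimension 1) consists of the simplices:

  0-simplices (5): a, b, c, d, e
  1-simplices (6): ab, ad, bd, cd, ce, de

giving chain groups C_0 ≅ Z^5, C_1 ≅ Z^6.

Boundary ∂_1: C_1 → C_0 maps an edge to its endpoints' difference, ∂[p,q] = q − p. For instance
  ∂cd = d − c.
The 5×6 boundary matrix has rank 4 and Smith normal form diag(1,1,1,1).

Computing H_k = (kernel of ∂_k) / (image of ∂_{k+1}):

  H_0: rank C_0 − rank ∂_1 = 5 − 4 = 1, and the invariant factors of ∂_1 are all 1, so H_0 = Z.
  H_1: rank ker ∂_1 − rank ∂_2 = (6 − 4) − 0 = 2, and there is no ∂_2, so H_1 = Z^2.

(K is a triangulation of a wedge of 2 circles.)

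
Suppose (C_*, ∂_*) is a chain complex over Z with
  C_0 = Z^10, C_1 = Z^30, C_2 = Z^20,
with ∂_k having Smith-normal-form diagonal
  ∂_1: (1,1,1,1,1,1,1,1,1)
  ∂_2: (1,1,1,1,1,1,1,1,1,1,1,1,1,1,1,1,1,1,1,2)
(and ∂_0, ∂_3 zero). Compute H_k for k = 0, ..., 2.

H_0: b_0 = 10 − 0 − 9 = 1; torsion from ∂_1 factors > 1: none. So H_0 ≅ Z.
H_1: b_1 = 30 − 9 − 20 = 1; torsion from ∂_2 factors > 1: [2]. So H_1 ≅ Z ⊕ Z_2.
H_2: b_2 = 20 − 20 − 0 = 0; torsion from ∂_3 factors > 1: none. So H_2 ≅ 0.

H_0 ≅ Z,  H_1 ≅ Z ⊕ Z_2,  H_2 = 0.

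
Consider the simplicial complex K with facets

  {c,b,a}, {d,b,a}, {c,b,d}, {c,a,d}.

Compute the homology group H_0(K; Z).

H_0 = Z.

Take the total order a < b < c < d on the vertex set. Then K (dimension 2) consists of the simplices:

  0-simplices (4): a, b, c, d
  1-simplices (6): ab, ac, ad, bc, bd, cd
  2-simplices (4): abc, abd, acd, bcd

Hence C_0 ≅ Z^4, C_1 ≅ Z^6, C_2 ≅ Z^4.

The boundary map ∂_1: C_1 → C_0 maps an edge to its endpoints' difference, ∂[p,q] = q − p. For instance
  ∂ad = d − a.
This gives a 4×6 integer matrix of rank 3; reducing to Smith normal form yields diagonal entries (1,1,1).

The boundary map ∂_2: C_2 → C_1 acts by ∂[p,q,r] = [q,r] − [p,r] + [p,q]. For instance
  ∂abd = bd − ad + ab,
  ∂abc = bc − ac + ab.
This gives a 6×4 integer matrix of rank 3; reducing to Smith normal form yields diagonal entries (1,1,1).

Reading off H_k = ker ∂_k / im ∂_{k+1}:

  H_0: rank C_0 − rank ∂_1 = 4 − 3 = 1, and the invariant factors of ∂_1 are all 1, so H_0 ≅ Z.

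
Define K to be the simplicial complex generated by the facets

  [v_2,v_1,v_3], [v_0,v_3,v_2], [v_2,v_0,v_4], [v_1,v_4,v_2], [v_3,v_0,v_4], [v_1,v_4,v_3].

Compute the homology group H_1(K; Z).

We work with the vertex ordering v_0 < v_1 < v_2 < v_3 < v_4. The simplices of K, each written with vertices in increasing order, are:

  0-simplices (5): [v_0], [v_1], [v_2], [v_3], [v_4]
  1-simplices (9): [v_0,v_2], [v_0,v_3], [v_0,v_4], [v_1,v_2], [v_1,v_3], [v_1,v_4], [v_2,v_3], [v_2,v_4], [v_3,v_4]
  2-simplices (6): [v_0,v_2,v_3], [v_0,v_2,v_4], [v_0,v_3,v_4], [v_1,v_2,v_3], [v_1,v_2,v_4], [v_1,v_3,v_4]

Hence C_0 ≅ Z^5, C_1 ≅ Z^9, C_2 ≅ Z^6.

∂_1: C_1 → C_0 sends each edge [p,q] (with p < q) to q − p.
The 5×9 boundary matrix has rank 4 and Smith normal form diag(1,1,1,1).

Boundary ∂_2: C_2 → C_1 acts by ∂[p,q,r] = [q,r] − [p,r] + [p,q]. For instance
  ∂[v_1,v_2,v_4] = [v_2,v_4] − [v_1,v_4] + [v_1,v_2],
  ∂[v_0,v_2,v_3] = [v_2,v_3] − [v_0,v_3] + [v_0,v_2].
The 9×6 boundary matrix has rank 5 and Smith normal form diag(1,1,1,1,1).

Reading off H_k = ker ∂_k / im ∂_{k+1}:

  H_1: rank ker ∂_1 − rank ∂_2 = (9 − 4) − 5 = 0, and the invariant factors of ∂_2 are all 1, so H_1 = 0.

(K is a triangulation of the 2-sphere S^2.)

H_1 = 0.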